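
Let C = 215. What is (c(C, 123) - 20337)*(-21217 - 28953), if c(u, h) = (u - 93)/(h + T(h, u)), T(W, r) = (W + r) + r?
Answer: 172430401825/169 ≈ 1.0203e+9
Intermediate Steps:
T(W, r) = W + 2*r
c(u, h) = (-93 + u)/(2*h + 2*u) (c(u, h) = (u - 93)/(h + (h + 2*u)) = (-93 + u)/(2*h + 2*u))
(c(C, 123) - 20337)*(-21217 - 28953) = ((-93 + 215)/(2*(123 + 215)) - 20337)*(-21217 - 28953) = ((½)*122/338 - 20337)*(-50170) = ((½)*(1/338)*122 - 20337)*(-50170) = (61/338 - 20337)*(-50170) = -6873845/338*(-50170) = 172430401825/169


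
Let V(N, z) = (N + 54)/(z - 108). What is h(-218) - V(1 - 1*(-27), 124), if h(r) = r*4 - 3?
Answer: -7041/8 ≈ -880.13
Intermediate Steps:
h(r) = -3 + 4*r (h(r) = 4*r - 3 = -3 + 4*r)
V(N, z) = (54 + N)/(-108 + z)
h(-218) - V(1 - 1*(-27), 124) = (-3 + 4*(-218)) - (54 + (1 - 1*(-27)))/(-108 + 124) = (-3 - 872) - (54 + (1 + 27))/16 = -875 - (54 + 28)/16 = -875 - 82/16 = -875 - 1*41/8 = -875 - 41/8 = -7041/8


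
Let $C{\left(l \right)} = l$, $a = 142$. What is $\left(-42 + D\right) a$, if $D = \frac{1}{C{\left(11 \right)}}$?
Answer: $- \frac{65462}{11} \approx -5951.1$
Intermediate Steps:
$D = \frac{1}{11} \approx 0.090909$
$\left(-42 + D\right) a = \left(-42 + \frac{1}{11}\right) 142 = \left(- \frac{461}{11}\right) 142 = - \frac{65462}{11}$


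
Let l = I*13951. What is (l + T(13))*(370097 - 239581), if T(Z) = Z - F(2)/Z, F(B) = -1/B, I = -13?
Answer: -307697930542/13 ≈ -2.3669e+10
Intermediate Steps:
l = -181363 (l = -13*13951 = -181363)
T(Z) = Z + 1/(2*Z) (T(Z) = Z - (-1/2)/Z = Z - (-1*½)/Z = Z - (-1)/(2*Z) = Z + 1/(2*Z))
(l + T(13))*(370097 - 239581) = (-181363 + (13 + (½)/13))*(370097 - 239581) = (-181363 + (13 + (½)*(1/13)))*130516 = (-181363 + (13 + 1/26))*130516 = (-181363 + 339/26)*130516 = -4715099/26*130516 = -307697930542/13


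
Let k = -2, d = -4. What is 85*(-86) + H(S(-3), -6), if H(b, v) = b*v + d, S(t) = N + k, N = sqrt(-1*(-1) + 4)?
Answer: -7302 - 6*sqrt(5) ≈ -7315.4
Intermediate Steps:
N = sqrt(5) (N = sqrt(1 + 4) = sqrt(5) ≈ 2.2361)
S(t) = -2 + sqrt(5) (S(t) = sqrt(5) - 2 = -2 + sqrt(5))
H(b, v) = -4 + b*v (H(b, v) = b*v - 4 = -4 + b*v)
85*(-86) + H(S(-3), -6) = 85*(-86) + (-4 + (-2 + sqrt(5))*(-6)) = -7310 + (-4 + (12 - 6*sqrt(5))) = -7310 + (8 - 6*sqrt(5)) = -7302 - 6*sqrt(5)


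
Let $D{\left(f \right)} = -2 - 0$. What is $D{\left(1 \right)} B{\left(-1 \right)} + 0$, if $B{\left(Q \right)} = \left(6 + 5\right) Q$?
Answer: $22$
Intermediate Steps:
$D{\left(f \right)} = -2$ ($D{\left(f \right)} = -2 + 0 = -2$)
$B{\left(Q \right)} = 11 Q$
$D{\left(1 \right)} B{\left(-1 \right)} + 0 = - 2 \cdot 11 \left(-1\right) + 0 = \left(-2\right) \left(-11\right) + 0 = 22 + 0 = 22$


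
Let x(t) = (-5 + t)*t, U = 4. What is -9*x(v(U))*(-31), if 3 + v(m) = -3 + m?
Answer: 3906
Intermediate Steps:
v(m) = -6 + m (v(m) = -3 + (-3 + m) = -6 + m)
x(t) = t*(-5 + t)
-9*x(v(U))*(-31) = -9*(-6 + 4)*(-5 + (-6 + 4))*(-31) = -(-18)*(-5 - 2)*(-31) = -(-18)*(-7)*(-31) = -9*14*(-31) = -126*(-31) = 3906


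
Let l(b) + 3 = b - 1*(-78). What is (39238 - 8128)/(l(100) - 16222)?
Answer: -10370/5349 ≈ -1.9387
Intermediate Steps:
l(b) = 75 + b (l(b) = -3 + (b - 1*(-78)) = -3 + (b + 78) = -3 + (78 + b) = 75 + b)
(39238 - 8128)/(l(100) - 16222) = (39238 - 8128)/((75 + 100) - 16222) = 31110/(175 - 16222) = 31110/(-16047) = 31110*(-1/16047) = -10370/5349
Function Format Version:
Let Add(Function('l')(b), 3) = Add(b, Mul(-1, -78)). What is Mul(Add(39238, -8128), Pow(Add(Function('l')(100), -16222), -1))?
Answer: Rational(-10370, 5349) ≈ -1.9387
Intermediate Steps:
Function('l')(b) = Add(75, b) (Function('l')(b) = Add(-3, Add(b, Mul(-1, -78))) = Add(-3, Add(b, 78)) = Add(-3, Add(78, b)) = Add(75, b))
Mul(Add(39238, -8128), Pow(Add(Function('l')(100), -16222), -1)) = Mul(Add(39238, -8128), Pow(Add(Add(75, 100), -16222), -1)) = Mul(31110, Pow(Add(175, -16222), -1)) = Mul(31110, Pow(-16047, -1)) = Mul(31110, Rational(-1, 16047)) = Rational(-10370, 5349)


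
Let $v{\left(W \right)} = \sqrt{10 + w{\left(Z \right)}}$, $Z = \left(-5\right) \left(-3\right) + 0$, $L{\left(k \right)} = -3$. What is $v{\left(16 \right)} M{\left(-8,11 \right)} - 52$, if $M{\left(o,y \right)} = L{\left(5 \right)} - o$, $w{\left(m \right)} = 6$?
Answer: $-32$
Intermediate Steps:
$Z = 15$ ($Z = 15 + 0 = 15$)
$v{\left(W \right)} = 4$ ($v{\left(W \right)} = \sqrt{10 + 6} = \sqrt{16} = 4$)
$M{\left(o,y \right)} = -3 - o$
$v{\left(16 \right)} M{\left(-8,11 \right)} - 52 = 4 \left(-3 - -8\right) - 52 = 4 \left(-3 + 8\right) - 52 = 4 \cdot 5 - 52 = 20 - 52 = -32$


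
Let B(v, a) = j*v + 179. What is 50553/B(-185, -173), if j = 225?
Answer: -50553/41446 ≈ -1.2197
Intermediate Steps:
B(v, a) = 179 + 225*v (B(v, a) = 225*v + 179 = 179 + 225*v)
50553/B(-185, -173) = 50553/(179 + 225*(-185)) = 50553/(179 - 41625) = 50553/(-41446) = 50553*(-1/41446) = -50553/41446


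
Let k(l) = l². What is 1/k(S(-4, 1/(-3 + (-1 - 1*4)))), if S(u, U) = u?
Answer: 1/16 ≈ 0.062500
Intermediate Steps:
1/k(S(-4, 1/(-3 + (-1 - 1*4)))) = 1/((-4)²) = 1/16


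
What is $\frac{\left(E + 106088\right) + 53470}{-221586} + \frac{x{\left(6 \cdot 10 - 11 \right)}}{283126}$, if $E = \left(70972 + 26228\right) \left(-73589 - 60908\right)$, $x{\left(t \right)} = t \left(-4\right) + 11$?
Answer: $\frac{616881945474447}{10456126306} \approx 58997.0$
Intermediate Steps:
$x{\left(t \right)} = 11 - 4 t$ ($x{\left(t \right)} = - 4 t + 11 = 11 - 4 t$)
$E = -13073108400$ ($E = 97200 \left(-134497\right) = -13073108400$)
$\frac{\left(E + 106088\right) + 53470}{-221586} + \frac{x{\left(6 \cdot 10 - 11 \right)}}{283126} = \frac{\left(-13073108400 + 106088\right) + 53470}{-221586} + \frac{11 - 4 \left(6 \cdot 10 - 11\right)}{283126} = \left(-13073002312 + 53470\right) \left(- \frac{1}{221586}\right) + \left(11 - 4 \left(60 - 11\right)\right) \frac{1}{283126} = \left(-13072948842\right) \left(- \frac{1}{221586}\right) + \left(11 - 196\right) \frac{1}{283126} = \frac{2178824807}{36931} + \left(11 - 196\right) \frac{1}{283126} = \frac{2178824807}{36931} - \frac{185}{283126} = \frac{616881945474447}{10456126306}$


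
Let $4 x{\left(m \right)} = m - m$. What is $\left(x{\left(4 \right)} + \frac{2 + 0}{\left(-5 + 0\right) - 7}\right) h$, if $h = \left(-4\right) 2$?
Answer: $\frac{4}{3} \approx 1.3333$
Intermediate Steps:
$h = -8$
$x{\left(m \right)} = 0$ ($x{\left(m \right)} = \frac{m - m}{4} = \frac{1}{4} \cdot 0 = 0$)
$\left(x{\left(4 \right)} + \frac{2 + 0}{\left(-5 + 0\right) - 7}\right) h = \left(0 + \frac{2 + 0}{\left(-5 + 0\right) - 7}\right) \left(-8\right) = \left(0 + \frac{2}{-5 - 7}\right) \left(-8\right) = \left(0 + \frac{2}{-12}\right) \left(-8\right) = \left(0 + 2 \left(- \frac{1}{12}\right)\right) \left(-8\right) = \left(0 - \frac{1}{6}\right) \left(-8\right) = \left(- \frac{1}{6}\right) \left(-8\right) = \frac{4}{3}$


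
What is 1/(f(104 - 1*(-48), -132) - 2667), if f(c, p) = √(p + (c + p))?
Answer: -381/1016143 - 4*I*√7/7113001 ≈ -0.00037495 - 1.4878e-6*I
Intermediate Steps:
f(c, p) = √(c + 2*p)
1/(f(104 - 1*(-48), -132) - 2667) = 1/(√((104 - 1*(-48)) + 2*(-132)) - 2667) = 1/(√((104 + 48) - 264) - 2667) = 1/(√(152 - 264) - 2667) = 1/(√(-112) - 2667) = 1/(4*I*√7 - 2667) = 1/(-2667 + 4*I*√7)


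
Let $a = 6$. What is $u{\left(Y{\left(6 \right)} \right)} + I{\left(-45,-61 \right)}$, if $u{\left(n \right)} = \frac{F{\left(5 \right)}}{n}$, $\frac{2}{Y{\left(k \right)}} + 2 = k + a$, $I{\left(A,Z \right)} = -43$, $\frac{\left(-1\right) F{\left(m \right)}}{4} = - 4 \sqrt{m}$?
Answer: $-43 + 80 \sqrt{5} \approx 135.89$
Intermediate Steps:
$F{\left(m \right)} = 16 \sqrt{m}$ ($F{\left(m \right)} = - 4 \left(- 4 \sqrt{m}\right) = 16 \sqrt{m}$)
$Y{\left(k \right)} = \frac{2}{4 + k}$ ($Y{\left(k \right)} = \frac{2}{-2 + \left(k + 6\right)} = \frac{2}{-2 + \left(6 + k\right)} = \frac{2}{4 + k}$)
$u{\left(n \right)} = \frac{16 \sqrt{5}}{n}$
$u{\left(Y{\left(6 \right)} \right)} + I{\left(-45,-61 \right)} = \frac{16 \sqrt{5}}{2 \frac{1}{4 + 6}} - 43 = \frac{16 \sqrt{5}}{2 \cdot \frac{1}{10}} - 43 = 16 \sqrt{5} \frac{1}{\frac{1}{5}} - 43 = 16 \sqrt{5} \cdot 5 - 43 = 80 \sqrt{5} - 43 = -43 + 80 \sqrt{5}$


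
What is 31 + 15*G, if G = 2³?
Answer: 151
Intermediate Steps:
G = 8
31 + 15*G = 31 + 15*8 = 31 + 120 = 151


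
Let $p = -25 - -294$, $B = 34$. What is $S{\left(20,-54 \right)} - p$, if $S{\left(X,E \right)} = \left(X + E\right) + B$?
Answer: $-269$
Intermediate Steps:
$S{\left(X,E \right)} = 34 + E + X$ ($S{\left(X,E \right)} = \left(X + E\right) + 34 = \left(E + X\right) + 34 = 34 + E + X$)
$p = 269$ ($p = -25 + 294 = 269$)
$S{\left(20,-54 \right)} - p = \left(34 - 54 + 20\right) - 269 = 0 - 269 = -269$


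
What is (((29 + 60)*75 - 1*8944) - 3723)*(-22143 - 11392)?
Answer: 200941720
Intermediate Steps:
(((29 + 60)*75 - 1*8944) - 3723)*(-22143 - 11392) = ((89*75 - 8944) - 3723)*(-33535) = ((6675 - 8944) - 3723)*(-33535) = (-2269 - 3723)*(-33535) = -5992*(-33535) = 200941720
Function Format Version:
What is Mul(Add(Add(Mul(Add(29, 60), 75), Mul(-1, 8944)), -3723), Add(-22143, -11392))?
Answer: 200941720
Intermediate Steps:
Mul(Add(Add(Mul(Add(29, 60), 75), Mul(-1, 8944)), -3723), Add(-22143, -11392)) = Mul(Add(Add(Mul(89, 75), -8944), -3723), -33535) = Mul(Add(Add(6675, -8944), -3723), -33535) = Mul(Add(-2269, -3723), -33535) = Mul(-5992, -33535) = 200941720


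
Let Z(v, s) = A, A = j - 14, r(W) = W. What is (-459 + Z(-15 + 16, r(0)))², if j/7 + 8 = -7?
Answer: 334084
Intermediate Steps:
j = -105 (j = -56 + 7*(-7) = -56 - 49 = -105)
A = -119 (A = -105 - 14 = -119)
Z(v, s) = -119
(-459 + Z(-15 + 16, r(0)))² = (-459 - 119)² = (-578)² = 334084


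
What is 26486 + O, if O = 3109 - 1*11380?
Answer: 18215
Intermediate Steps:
O = -8271 (O = 3109 - 11380 = -8271)
26486 + O = 26486 - 8271 = 18215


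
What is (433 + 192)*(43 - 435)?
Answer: -245000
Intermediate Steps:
(433 + 192)*(43 - 435) = 625*(-392) = -245000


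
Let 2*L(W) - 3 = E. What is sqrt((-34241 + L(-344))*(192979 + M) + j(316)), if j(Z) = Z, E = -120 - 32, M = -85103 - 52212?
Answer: 2*I*sqrt(477534419) ≈ 43705.0*I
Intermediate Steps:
M = -137315
E = -152 (E = -120 - 1*32 = -120 - 32 = -152)
L(W) = -149/2 (L(W) = 3/2 + (1/2)*(-152) = 3/2 - 76 = -149/2)
sqrt((-34241 + L(-344))*(192979 + M) + j(316)) = sqrt((-34241 - 149/2)*(192979 - 137315) + 316) = sqrt(-68631/2*55664 + 316) = sqrt(-1910137992 + 316) = sqrt(-1910137676) = 2*I*sqrt(477534419)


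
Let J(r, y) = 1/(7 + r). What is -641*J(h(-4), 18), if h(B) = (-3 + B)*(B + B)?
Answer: -641/63 ≈ -10.175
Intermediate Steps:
h(B) = 2*B*(-3 + B) (h(B) = (-3 + B)*(2*B) = 2*B*(-3 + B))
-641*J(h(-4), 18) = -641/(7 + 2*(-4)*(-3 - 4)) = -641/(7 + 2*(-4)*(-7)) = -641/(7 + 56) = -641/63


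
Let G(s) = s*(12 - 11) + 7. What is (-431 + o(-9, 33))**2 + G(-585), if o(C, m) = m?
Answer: 157826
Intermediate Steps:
G(s) = 7 + s (G(s) = s*1 + 7 = s + 7 = 7 + s)
(-431 + o(-9, 33))**2 + G(-585) = (-431 + 33)**2 + (7 - 585) = (-398)**2 - 578 = 158404 - 578 = 157826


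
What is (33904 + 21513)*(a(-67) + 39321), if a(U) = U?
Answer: 2175338918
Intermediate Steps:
(33904 + 21513)*(a(-67) + 39321) = (33904 + 21513)*(-67 + 39321) = 55417*39254 = 2175338918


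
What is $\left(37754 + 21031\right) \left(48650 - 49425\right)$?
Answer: $-45558375$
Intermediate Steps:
$\left(37754 + 21031\right) \left(48650 - 49425\right) = 58785 \left(-775\right) = -45558375$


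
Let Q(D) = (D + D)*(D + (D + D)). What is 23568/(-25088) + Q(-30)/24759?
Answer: -148163/205408 ≈ -0.72131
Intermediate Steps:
Q(D) = 6*D**2 (Q(D) = (2*D)*(D + 2*D) = (2*D)*(3*D) = 6*D**2)
23568/(-25088) + Q(-30)/24759 = 23568/(-25088) + (6*(-30)**2)/24759 = 23568*(-1/25088) + (6*900)*(1/24759) = -1473/1568 + 5400*(1/24759) = -1473/1568 + 200/917 = -148163/205408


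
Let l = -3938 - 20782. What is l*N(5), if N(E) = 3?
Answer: -74160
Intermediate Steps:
l = -24720
l*N(5) = -24720*3 = -74160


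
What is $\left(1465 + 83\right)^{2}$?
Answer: $2396304$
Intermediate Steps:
$\left(1465 + 83\right)^{2} = 1548^{2} = 2396304$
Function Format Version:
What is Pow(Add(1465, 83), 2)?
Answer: 2396304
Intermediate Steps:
Pow(Add(1465, 83), 2) = Pow(1548, 2) = 2396304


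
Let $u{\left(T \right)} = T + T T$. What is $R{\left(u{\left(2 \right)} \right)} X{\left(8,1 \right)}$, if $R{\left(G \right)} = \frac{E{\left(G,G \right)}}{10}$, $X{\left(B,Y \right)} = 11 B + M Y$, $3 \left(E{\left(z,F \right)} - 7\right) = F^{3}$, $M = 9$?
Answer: $\frac{7663}{10} \approx 766.3$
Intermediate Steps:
$E{\left(z,F \right)} = 7 + \frac{F^{3}}{3}$
$u{\left(T \right)} = T + T^{2}$
$X{\left(B,Y \right)} = 9 Y + 11 B$ ($X{\left(B,Y \right)} = 11 B + 9 Y = 9 Y + 11 B$)
$R{\left(G \right)} = \frac{7}{10} + \frac{G^{3}}{30}$ ($R{\left(G \right)} = \frac{7 + \frac{G^{3}}{3}}{10} = \left(7 + \frac{G^{3}}{3}\right) \frac{1}{10} = \frac{7}{10} + \frac{G^{3}}{30}$)
$R{\left(u{\left(2 \right)} \right)} X{\left(8,1 \right)} = \left(\frac{7}{10} + \frac{\left(2 \left(1 + 2\right)\right)^{3}}{30}\right) \left(9 \cdot 1 + 11 \cdot 8\right) = \left(\frac{7}{10} + \frac{\left(2 \cdot 3\right)^{3}}{30}\right) \left(9 + 88\right) = \left(\frac{7}{10} + \frac{6^{3}}{30}\right) 97 = \left(\frac{7}{10} + \frac{1}{30} \cdot 216\right) 97 = \left(\frac{7}{10} + \frac{36}{5}\right) 97 = \frac{79}{10} \cdot 97 = \frac{7663}{10}$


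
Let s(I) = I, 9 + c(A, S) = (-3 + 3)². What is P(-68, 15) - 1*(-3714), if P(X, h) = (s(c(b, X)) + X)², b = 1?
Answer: 9643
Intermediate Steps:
c(A, S) = -9 (c(A, S) = -9 + (-3 + 3)² = -9 + 0² = -9 + 0 = -9)
P(X, h) = (-9 + X)²
P(-68, 15) - 1*(-3714) = (-9 - 68)² - 1*(-3714) = (-77)² + 3714 = 5929 + 3714 = 9643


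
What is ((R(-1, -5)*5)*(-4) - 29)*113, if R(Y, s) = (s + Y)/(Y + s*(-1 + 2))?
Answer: -5537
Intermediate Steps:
R(Y, s) = 1 (R(Y, s) = (Y + s)/(Y + s*1) = (Y + s)/(Y + s) = 1)
((R(-1, -5)*5)*(-4) - 29)*113 = ((1*5)*(-4) - 29)*113 = (5*(-4) - 29)*113 = (-20 - 29)*113 = -49*113 = -5537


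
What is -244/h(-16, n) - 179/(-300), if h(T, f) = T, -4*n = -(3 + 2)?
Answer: 2377/150 ≈ 15.847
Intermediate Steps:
n = 5/4 (n = -(-1)*(3 + 2)/4 = -(-1)*5/4 = -¼*(-5) = 5/4 ≈ 1.2500)
-244/h(-16, n) - 179/(-300) = -244/(-16) - 179/(-300) = -244*(-1/16) - 179*(-1/300) = 61/4 + 179/300 = 2377/150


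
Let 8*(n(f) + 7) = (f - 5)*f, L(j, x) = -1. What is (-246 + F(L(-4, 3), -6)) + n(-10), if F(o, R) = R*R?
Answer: -793/4 ≈ -198.25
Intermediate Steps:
F(o, R) = R²
n(f) = -7 + f*(-5 + f)/8 (n(f) = -7 + ((f - 5)*f)/8 = -7 + ((-5 + f)*f)/8 = -7 + (f*(-5 + f))/8 = -7 + f*(-5 + f)/8)
(-246 + F(L(-4, 3), -6)) + n(-10) = (-246 + (-6)²) + (-7 - 5/8*(-10) + (⅛)*(-10)²) = (-246 + 36) + (-7 + 25/4 + (⅛)*100) = -210 + (-7 + 25/4 + 25/2) = -210 + 47/4 = -793/4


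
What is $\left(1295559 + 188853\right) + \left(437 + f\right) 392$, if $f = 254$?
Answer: $1755284$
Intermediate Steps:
$\left(1295559 + 188853\right) + \left(437 + f\right) 392 = \left(1295559 + 188853\right) + \left(437 + 254\right) 392 = 1484412 + 691 \cdot 392 = 1484412 + 270872 = 1755284$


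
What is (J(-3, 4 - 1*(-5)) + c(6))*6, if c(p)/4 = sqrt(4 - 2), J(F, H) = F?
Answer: -18 + 24*sqrt(2) ≈ 15.941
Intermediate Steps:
c(p) = 4*sqrt(2) (c(p) = 4*sqrt(4 - 2) = 4*sqrt(2))
(J(-3, 4 - 1*(-5)) + c(6))*6 = (-3 + 4*sqrt(2))*6 = -18 + 24*sqrt(2)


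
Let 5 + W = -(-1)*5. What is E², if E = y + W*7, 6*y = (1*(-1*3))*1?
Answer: ¼ ≈ 0.25000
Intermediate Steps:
y = -½ (y = ((1*(-1*3))*1)/6 = ((1*(-3))*1)/6 = (-3*1)/6 = (⅙)*(-3) = -½ ≈ -0.50000)
W = 0 (W = -5 - (-1)*5 = -5 - 1*(-5) = -5 + 5 = 0)
E = -½ (E = -½ + 0*7 = -½ + 0 = -½ ≈ -0.50000)
E² = (-½)² = ¼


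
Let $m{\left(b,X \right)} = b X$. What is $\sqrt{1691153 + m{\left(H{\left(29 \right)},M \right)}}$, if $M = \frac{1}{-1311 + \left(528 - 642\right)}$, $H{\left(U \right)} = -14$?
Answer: $\frac{\sqrt{137363903223}}{285} \approx 1300.4$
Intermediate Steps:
$M = - \frac{1}{1425}$ ($M = \frac{1}{-1311 - 114} = \frac{1}{-1425} = - \frac{1}{1425} \approx -0.00070175$)
$m{\left(b,X \right)} = X b$
$\sqrt{1691153 + m{\left(H{\left(29 \right)},M \right)}} = \sqrt{1691153 - - \frac{14}{1425}} = \sqrt{1691153 + \frac{14}{1425}} = \sqrt{\frac{2409893039}{1425}} = \frac{\sqrt{137363903223}}{285}$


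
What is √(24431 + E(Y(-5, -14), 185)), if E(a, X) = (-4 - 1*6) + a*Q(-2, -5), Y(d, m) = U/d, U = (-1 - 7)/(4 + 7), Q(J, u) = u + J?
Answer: √73870445/55 ≈ 156.27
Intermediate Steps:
Q(J, u) = J + u
U = -8/11 ≈ -0.72727
Y(d, m) = -8/(11*d)
E(a, X) = -10 - 7*a (E(a, X) = (-4 - 1*6) + a*(-2 - 5) = (-4 - 6) + a*(-7) = -10 - 7*a)
√(24431 + E(Y(-5, -14), 185)) = √(24431 + (-10 - (-56)/(11*(-5)))) = √(24431 + (-10 - (-56)*(-1)/(11*5))) = √(24431 + (-10 - 7*8/55)) = √(24431 + (-10 - 56/55)) = √(24431 - 606/55) = √(1343099/55) = √73870445/55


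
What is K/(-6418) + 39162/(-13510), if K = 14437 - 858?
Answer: -217397003/43353590 ≈ -5.0145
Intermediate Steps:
K = 13579
K/(-6418) + 39162/(-13510) = 13579/(-6418) + 39162/(-13510) = 13579*(-1/6418) + 39162*(-1/13510) = -13579/6418 - 19581/6755 = -217397003/43353590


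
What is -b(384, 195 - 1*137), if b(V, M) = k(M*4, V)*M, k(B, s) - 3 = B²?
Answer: -3121966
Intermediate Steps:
k(B, s) = 3 + B²
b(V, M) = M*(3 + 16*M²) (b(V, M) = (3 + (M*4)²)*M = (3 + (4*M)²)*M = (3 + 16*M²)*M = M*(3 + 16*M²))
-b(384, 195 - 1*137) = -(195 - 1*137)*(3 + 16*(195 - 1*137)²) = -(195 - 137)*(3 + 16*(195 - 137)²) = -58*(3 + 16*58²) = -58*(3 + 16*3364) = -58*(3 + 53824) = -58*53827 = -1*3121966 = -3121966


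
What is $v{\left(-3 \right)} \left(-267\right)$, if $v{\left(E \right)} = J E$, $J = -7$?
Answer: $-5607$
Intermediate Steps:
$v{\left(E \right)} = - 7 E$
$v{\left(-3 \right)} \left(-267\right) = \left(-7\right) \left(-3\right) \left(-267\right) = 21 \left(-267\right) = -5607$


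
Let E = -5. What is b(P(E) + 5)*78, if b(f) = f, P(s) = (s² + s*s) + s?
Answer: 3900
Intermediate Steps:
P(s) = s + 2*s² (P(s) = (s² + s²) + s = 2*s² + s = s + 2*s²)
b(P(E) + 5)*78 = (-5*(1 + 2*(-5)) + 5)*78 = (-5*(1 - 10) + 5)*78 = (-5*(-9) + 5)*78 = (45 + 5)*78 = 50*78 = 3900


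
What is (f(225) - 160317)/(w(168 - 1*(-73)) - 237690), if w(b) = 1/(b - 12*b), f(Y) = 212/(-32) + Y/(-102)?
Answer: 57803233763/85695801976 ≈ 0.67452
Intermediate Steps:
f(Y) = -53/8 - Y/102 (f(Y) = 212*(-1/32) + Y*(-1/102) = -53/8 - Y/102)
w(b) = -1/(11*b) (w(b) = 1/(-11*b) = -1/(11*b))
(f(225) - 160317)/(w(168 - 1*(-73)) - 237690) = ((-53/8 - 1/102*225) - 160317)/(-1/(11*(168 - 1*(-73))) - 237690) = ((-53/8 - 75/34) - 160317)/(-1/(11*(168 + 73)) - 237690) = (-1201/136 - 160317)/(-1/11/241 - 237690) = -21804313/(136*(-1/11*1/241 - 237690)) = -21804313/(136*(-1/2651 - 237690)) = -21804313/(136*(-630116191/2651)) = -21804313/136*(-2651/630116191) = 57803233763/85695801976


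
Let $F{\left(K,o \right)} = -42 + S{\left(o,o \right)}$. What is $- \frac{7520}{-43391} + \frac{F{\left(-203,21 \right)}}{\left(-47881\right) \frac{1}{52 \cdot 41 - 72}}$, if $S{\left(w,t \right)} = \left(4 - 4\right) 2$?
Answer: $\frac{4114254440}{2077604471} \approx 1.9803$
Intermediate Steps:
$S{\left(w,t \right)} = 0$ ($S{\left(w,t \right)} = 0 \cdot 2 = 0$)
$F{\left(K,o \right)} = -42$ ($F{\left(K,o \right)} = -42 + 0 = -42$)
$- \frac{7520}{-43391} + \frac{F{\left(-203,21 \right)}}{\left(-47881\right) \frac{1}{52 \cdot 41 - 72}} = - \frac{7520}{-43391} - \frac{42}{\left(-47881\right) \frac{1}{52 \cdot 41 - 72}} = \left(-7520\right) \left(- \frac{1}{43391}\right) - \frac{42}{\left(-47881\right) \frac{1}{2132 - 72}} = \frac{7520}{43391} - \frac{42}{\left(-47881\right) \frac{1}{2060}} = \frac{7520}{43391} - \frac{42}{- \frac{47881}{2060}} = \frac{7520}{43391} - - \frac{86520}{47881} = \frac{7520}{43391} + \frac{86520}{47881} = \frac{4114254440}{2077604471}$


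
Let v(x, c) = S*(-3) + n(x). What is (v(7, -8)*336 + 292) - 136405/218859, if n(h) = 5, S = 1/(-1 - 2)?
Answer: 504990167/218859 ≈ 2307.4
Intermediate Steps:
S = -⅓ (S = 1/(-3) = -⅓ ≈ -0.33333)
v(x, c) = 6 (v(x, c) = -⅓*(-3) + 5 = 1 + 5 = 6)
(v(7, -8)*336 + 292) - 136405/218859 = (6*336 + 292) - 136405/218859 = (2016 + 292) - 136405*1/218859 = 2308 - 136405/218859 = 504990167/218859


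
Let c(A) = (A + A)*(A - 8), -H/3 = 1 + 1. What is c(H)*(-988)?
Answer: -165984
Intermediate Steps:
H = -6 (H = -3*(1 + 1) = -3*2 = -6)
c(A) = 2*A*(-8 + A) (c(A) = (2*A)*(-8 + A) = 2*A*(-8 + A))
c(H)*(-988) = (2*(-6)*(-8 - 6))*(-988) = (2*(-6)*(-14))*(-988) = 168*(-988) = -165984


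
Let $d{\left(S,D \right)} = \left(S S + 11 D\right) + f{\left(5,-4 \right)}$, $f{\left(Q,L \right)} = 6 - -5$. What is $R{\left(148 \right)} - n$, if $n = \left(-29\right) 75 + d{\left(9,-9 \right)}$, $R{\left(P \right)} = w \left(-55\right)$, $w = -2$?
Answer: $2292$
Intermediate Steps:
$f{\left(Q,L \right)} = 11$ ($f{\left(Q,L \right)} = 6 + 5 = 11$)
$d{\left(S,D \right)} = 11 + S^{2} + 11 D$ ($d{\left(S,D \right)} = \left(S S + 11 D\right) + 11 = \left(S^{2} + 11 D\right) + 11 = 11 + S^{2} + 11 D$)
$R{\left(P \right)} = 110$ ($R{\left(P \right)} = \left(-2\right) \left(-55\right) = 110$)
$n = -2182$ ($n = \left(-29\right) 75 + \left(11 + 9^{2} + 11 \left(-9\right)\right) = -2175 + \left(11 + 81 - 99\right) = -2175 - 7 = -2182$)
$R{\left(148 \right)} - n = 110 - -2182 = 110 + 2182 = 2292$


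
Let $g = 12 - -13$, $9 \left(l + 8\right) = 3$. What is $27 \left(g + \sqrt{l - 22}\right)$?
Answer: $675 + 9 i \sqrt{267} \approx 675.0 + 147.06 i$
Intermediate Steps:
$l = - \frac{23}{3}$ ($l = -8 + \frac{1}{9} \cdot 3 = -8 + \frac{1}{3} = - \frac{23}{3} \approx -7.6667$)
$g = 25$ ($g = 12 + 13 = 25$)
$27 \left(g + \sqrt{l - 22}\right) = 27 \left(25 + \sqrt{- \frac{23}{3} - 22}\right) = 27 \left(25 + \sqrt{- \frac{89}{3}}\right) = 27 \left(25 + \frac{i \sqrt{267}}{3}\right) = 675 + 9 i \sqrt{267}$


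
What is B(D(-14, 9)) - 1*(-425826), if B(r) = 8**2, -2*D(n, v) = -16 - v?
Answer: 425890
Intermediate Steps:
D(n, v) = 8 + v/2 (D(n, v) = -(-16 - v)/2 = 8 + v/2)
B(r) = 64
B(D(-14, 9)) - 1*(-425826) = 64 - 1*(-425826) = 64 + 425826 = 425890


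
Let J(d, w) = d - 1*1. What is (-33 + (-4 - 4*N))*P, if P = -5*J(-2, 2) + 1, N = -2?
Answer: -464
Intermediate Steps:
J(d, w) = -1 + d (J(d, w) = d - 1 = -1 + d)
P = 16 (P = -5*(-1 - 2) + 1 = -5*(-3) + 1 = 15 + 1 = 16)
(-33 + (-4 - 4*N))*P = (-33 + (-4 - 4*(-2)))*16 = (-33 + (-4 + 8))*16 = (-33 + 4)*16 = -29*16 = -464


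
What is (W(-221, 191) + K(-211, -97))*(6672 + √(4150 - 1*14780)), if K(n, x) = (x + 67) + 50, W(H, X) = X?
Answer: 1407792 + 211*I*√10630 ≈ 1.4078e+6 + 21755.0*I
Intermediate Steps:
K(n, x) = 117 + x (K(n, x) = (67 + x) + 50 = 117 + x)
(W(-221, 191) + K(-211, -97))*(6672 + √(4150 - 1*14780)) = (191 + (117 - 97))*(6672 + √(4150 - 1*14780)) = (191 + 20)*(6672 + √(4150 - 14780)) = 211*(6672 + √(-10630)) = 211*(6672 + I*√10630) = 1407792 + 211*I*√10630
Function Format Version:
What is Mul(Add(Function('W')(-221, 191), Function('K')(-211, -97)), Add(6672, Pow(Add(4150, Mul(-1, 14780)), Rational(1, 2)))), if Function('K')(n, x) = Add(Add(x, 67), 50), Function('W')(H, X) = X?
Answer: Add(1407792, Mul(211, I, Pow(10630, Rational(1, 2)))) ≈ Add(1.4078e+6, Mul(21755., I))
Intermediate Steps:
Function('K')(n, x) = Add(117, x) (Function('K')(n, x) = Add(Add(67, x), 50) = Add(117, x))
Mul(Add(Function('W')(-221, 191), Function('K')(-211, -97)), Add(6672, Pow(Add(4150, Mul(-1, 14780)), Rational(1, 2)))) = Mul(Add(191, Add(117, -97)), Add(6672, Pow(Add(4150, Mul(-1, 14780)), Rational(1, 2)))) = Mul(Add(191, 20), Add(6672, Pow(Add(4150, -14780), Rational(1, 2)))) = Mul(211, Add(6672, Pow(-10630, Rational(1, 2)))) = Mul(211, Add(6672, Mul(I, Pow(10630, Rational(1, 2))))) = Add(1407792, Mul(211, I, Pow(10630, Rational(1, 2))))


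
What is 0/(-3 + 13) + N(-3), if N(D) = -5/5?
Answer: -1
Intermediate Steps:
N(D) = -1 (N(D) = -5*⅕ = -1)
0/(-3 + 13) + N(-3) = 0/(-3 + 13) - 1 = 0/10 - 1 = (⅒)*0 - 1 = 0 - 1 = -1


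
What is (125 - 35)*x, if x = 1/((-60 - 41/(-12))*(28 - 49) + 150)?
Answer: 360/5353 ≈ 0.067252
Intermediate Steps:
x = 4/5353 (x = 1/((-60 - 41*(-1/12))*(-21) + 150) = 1/((-60 + 41/12)*(-21) + 150) = 1/(-679/12*(-21) + 150) = 1/(4753/4 + 150) = 1/(5353/4) = 4/5353 ≈ 0.00074724)
(125 - 35)*x = (125 - 35)*(4/5353) = 90*(4/5353) = 360/5353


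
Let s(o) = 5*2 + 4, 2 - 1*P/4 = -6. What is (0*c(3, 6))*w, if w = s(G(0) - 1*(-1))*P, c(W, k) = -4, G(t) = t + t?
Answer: 0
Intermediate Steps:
P = 32 (P = 8 - 4*(-6) = 8 + 24 = 32)
G(t) = 2*t
s(o) = 14 (s(o) = 10 + 4 = 14)
w = 448 (w = 14*32 = 448)
(0*c(3, 6))*w = (0*(-4))*448 = 0*448 = 0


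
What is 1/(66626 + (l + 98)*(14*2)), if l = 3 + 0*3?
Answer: 1/69454 ≈ 1.4398e-5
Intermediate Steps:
l = 3 (l = 3 + 0 = 3)
1/(66626 + (l + 98)*(14*2)) = 1/(66626 + (3 + 98)*(14*2)) = 1/(66626 + 101*28) = 1/(66626 + 2828) = 1/69454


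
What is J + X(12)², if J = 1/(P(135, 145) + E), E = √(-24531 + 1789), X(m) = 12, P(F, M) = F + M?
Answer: 7282364/50571 - I*√22742/101142 ≈ 144.0 - 0.001491*I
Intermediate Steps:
E = I*√22742 (E = √(-22742) = I*√22742 ≈ 150.8*I)
J = 1/(280 + I*√22742) (J = 1/((135 + 145) + I*√22742) = 1/(280 + I*√22742) ≈ 0.0027684 - 0.001491*I)
J + X(12)² = (140/50571 - I*√22742/101142) + 12² = (140/50571 - I*√22742/101142) + 144 = 7282364/50571 - I*√22742/101142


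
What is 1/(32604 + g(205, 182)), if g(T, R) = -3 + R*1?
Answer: 1/32783 ≈ 3.0504e-5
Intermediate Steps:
g(T, R) = -3 + R
1/(32604 + g(205, 182)) = 1/(32604 + (-3 + 182)) = 1/(32604 + 179) = 1/32783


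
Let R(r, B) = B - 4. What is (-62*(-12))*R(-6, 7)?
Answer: 2232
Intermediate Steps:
R(r, B) = -4 + B
(-62*(-12))*R(-6, 7) = (-62*(-12))*(-4 + 7) = 744*3 = 2232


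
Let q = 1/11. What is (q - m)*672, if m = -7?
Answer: 52416/11 ≈ 4765.1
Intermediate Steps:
q = 1/11 ≈ 0.090909
(q - m)*672 = (1/11 - 1*(-7))*672 = (1/11 + 7)*672 = (78/11)*672 = 52416/11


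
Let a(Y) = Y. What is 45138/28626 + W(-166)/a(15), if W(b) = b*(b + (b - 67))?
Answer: 105371753/23855 ≈ 4417.2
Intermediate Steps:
W(b) = b*(-67 + 2*b) (W(b) = b*(b + (-67 + b)) = b*(-67 + 2*b))
45138/28626 + W(-166)/a(15) = 45138/28626 - 166*(-67 + 2*(-166))/15 = 45138*(1/28626) - 166*(-67 - 332)*(1/15) = 7523/4771 - 166*(-399)*(1/15) = 7523/4771 + 66234*(1/15) = 7523/4771 + 22078/5 = 105371753/23855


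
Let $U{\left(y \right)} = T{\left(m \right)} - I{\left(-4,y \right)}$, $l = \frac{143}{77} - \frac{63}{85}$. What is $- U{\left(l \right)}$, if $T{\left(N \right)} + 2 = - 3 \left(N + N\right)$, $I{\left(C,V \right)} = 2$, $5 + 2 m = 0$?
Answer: $-11$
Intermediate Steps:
$m = - \frac{5}{2}$ ($m = - \frac{5}{2} + \frac{1}{2} \cdot 0 = - \frac{5}{2} + 0 = - \frac{5}{2} \approx -2.5$)
$T{\left(N \right)} = -2 - 6 N$ ($T{\left(N \right)} = -2 - 3 \left(N + N\right) = -2 - 3 \cdot 2 N = -2 - 6 N$)
$l = \frac{664}{595}$ ($l = 143 \cdot \frac{1}{77} - \frac{63}{85} = \frac{13}{7} - \frac{63}{85} = \frac{664}{595} \approx 1.116$)
$U{\left(y \right)} = 11$ ($U{\left(y \right)} = \left(-2 - -15\right) - 2 = \left(-2 + 15\right) - 2 = 13 - 2 = 11$)
$- U{\left(l \right)} = \left(-1\right) 11 = -11$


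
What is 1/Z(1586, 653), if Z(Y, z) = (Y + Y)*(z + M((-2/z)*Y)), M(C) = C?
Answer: 653/1342507764 ≈ 4.8640e-7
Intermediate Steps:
Z(Y, z) = 2*Y*(z - 2*Y/z) (Z(Y, z) = (Y + Y)*(z + (-2/z)*Y) = (2*Y)*(z - 2*Y/z) = 2*Y*(z - 2*Y/z))
1/Z(1586, 653) = 1/(2*1586*(653² - 2*1586)/653) = 1/(2*1586*(1/653)*(426409 - 3172)) = 1/(2*1586*(1/653)*423237) = 1/(1342507764/653) = 653/1342507764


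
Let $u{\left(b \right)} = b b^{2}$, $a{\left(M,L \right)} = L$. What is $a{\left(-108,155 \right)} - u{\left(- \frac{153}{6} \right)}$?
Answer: $\frac{133891}{8} \approx 16736.0$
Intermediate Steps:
$u{\left(b \right)} = b^{3}$
$a{\left(-108,155 \right)} - u{\left(- \frac{153}{6} \right)} = 155 - \left(- \frac{153}{6}\right)^{3} = 155 - \left(\left(-153\right) \frac{1}{6}\right)^{3} = 155 - \left(- \frac{51}{2}\right)^{3} = 155 - - \frac{132651}{8} = 155 + \frac{132651}{8} = \frac{133891}{8}$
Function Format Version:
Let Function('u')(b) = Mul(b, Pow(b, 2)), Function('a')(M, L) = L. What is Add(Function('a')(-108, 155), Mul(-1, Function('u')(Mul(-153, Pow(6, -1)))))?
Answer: Rational(133891, 8) ≈ 16736.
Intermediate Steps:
Function('u')(b) = Pow(b, 3)
Add(Function('a')(-108, 155), Mul(-1, Function('u')(Mul(-153, Pow(6, -1))))) = Add(155, Mul(-1, Pow(Mul(-153, Pow(6, -1)), 3))) = Add(155, Mul(-1, Pow(Mul(-153, Rational(1, 6)), 3))) = Add(155, Mul(-1, Pow(Rational(-51, 2), 3))) = Add(155, Mul(-1, Rational(-132651, 8))) = Add(155, Rational(132651, 8)) = Rational(133891, 8)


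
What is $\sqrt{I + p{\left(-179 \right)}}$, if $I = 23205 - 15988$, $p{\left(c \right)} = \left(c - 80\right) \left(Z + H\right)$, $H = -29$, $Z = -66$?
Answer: $\sqrt{31822} \approx 178.39$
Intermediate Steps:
$p{\left(c \right)} = 7600 - 95 c$ ($p{\left(c \right)} = \left(c - 80\right) \left(-66 - 29\right) = \left(-80 + c\right) \left(-95\right) = 7600 - 95 c$)
$I = 7217$ ($I = 23205 - 15988 = 7217$)
$\sqrt{I + p{\left(-179 \right)}} = \sqrt{7217 + \left(7600 - -17005\right)} = \sqrt{7217 + \left(7600 + 17005\right)} = \sqrt{7217 + 24605} = \sqrt{31822}$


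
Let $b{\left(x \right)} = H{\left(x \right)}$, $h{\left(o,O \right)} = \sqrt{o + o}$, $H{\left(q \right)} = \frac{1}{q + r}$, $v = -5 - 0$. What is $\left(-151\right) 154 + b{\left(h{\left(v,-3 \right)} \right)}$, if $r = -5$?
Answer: $- \frac{162779}{7} - \frac{i \sqrt{10}}{35} \approx -23254.0 - 0.090351 i$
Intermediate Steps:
$v = -5$ ($v = -5 + 0 = -5$)
$H{\left(q \right)} = \frac{1}{-5 + q}$ ($H{\left(q \right)} = \frac{1}{q - 5} = \frac{1}{-5 + q}$)
$h{\left(o,O \right)} = \sqrt{2} \sqrt{o}$ ($h{\left(o,O \right)} = \sqrt{2 o} = \sqrt{2} \sqrt{o}$)
$b{\left(x \right)} = \frac{1}{-5 + x}$
$\left(-151\right) 154 + b{\left(h{\left(v,-3 \right)} \right)} = \left(-151\right) 154 + \frac{1}{-5 + \sqrt{2} \sqrt{-5}} = -23254 + \frac{1}{-5 + \sqrt{2} i \sqrt{5}} = -23254 + \frac{1}{-5 + i \sqrt{10}}$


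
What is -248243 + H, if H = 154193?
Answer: -94050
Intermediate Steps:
-248243 + H = -248243 + 154193 = -94050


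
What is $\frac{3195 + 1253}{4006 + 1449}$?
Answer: $\frac{4448}{5455} \approx 0.8154$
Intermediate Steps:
$\frac{3195 + 1253}{4006 + 1449} = \frac{4448}{5455}$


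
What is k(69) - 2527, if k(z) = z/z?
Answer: -2526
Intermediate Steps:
k(z) = 1
k(69) - 2527 = 1 - 2527 = -2526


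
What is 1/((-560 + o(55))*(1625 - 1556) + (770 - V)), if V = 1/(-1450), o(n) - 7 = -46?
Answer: -1450/58813449 ≈ -2.4654e-5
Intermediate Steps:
o(n) = -39 (o(n) = 7 - 46 = -39)
V = -1/1450 ≈ -0.00068966
1/((-560 + o(55))*(1625 - 1556) + (770 - V)) = 1/((-560 - 39)*(1625 - 1556) + (770 - 1*(-1/1450))) = 1/(-599*69 + (770 + 1/1450)) = 1/(-41331 + 1116501/1450) = 1/(-58813449/1450) = -1450/58813449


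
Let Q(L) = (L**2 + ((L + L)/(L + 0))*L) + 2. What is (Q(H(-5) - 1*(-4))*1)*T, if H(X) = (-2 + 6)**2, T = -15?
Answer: -6630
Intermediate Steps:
H(X) = 16 (H(X) = 4**2 = 16)
Q(L) = 2 + L**2 + 2*L (Q(L) = (L**2 + ((2*L)/L)*L) + 2 = (L**2 + 2*L) + 2 = 2 + L**2 + 2*L)
(Q(H(-5) - 1*(-4))*1)*T = ((2 + (16 - 1*(-4))**2 + 2*(16 - 1*(-4)))*1)*(-15) = ((2 + (16 + 4)**2 + 2*(16 + 4))*1)*(-15) = ((2 + 20**2 + 2*20)*1)*(-15) = ((2 + 400 + 40)*1)*(-15) = (442*1)*(-15) = 442*(-15) = -6630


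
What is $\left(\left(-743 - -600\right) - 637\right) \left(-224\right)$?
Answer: $174720$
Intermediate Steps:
$\left(\left(-743 - -600\right) - 637\right) \left(-224\right) = \left(\left(-743 + 600\right) - 637\right) \left(-224\right) = \left(-143 - 637\right) \left(-224\right) = \left(-780\right) \left(-224\right) = 174720$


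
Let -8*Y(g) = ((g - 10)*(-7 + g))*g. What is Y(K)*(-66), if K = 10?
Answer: 0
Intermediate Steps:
Y(g) = -g*(-10 + g)*(-7 + g)/8 (Y(g) = -(g - 10)*(-7 + g)*g/8 = -(-10 + g)*(-7 + g)*g/8 = -g*(-10 + g)*(-7 + g)/8)
Y(K)*(-66) = ((1/8)*10*(-70 - 1*10**2 + 17*10))*(-66) = ((1/8)*10*(-70 - 1*100 + 170))*(-66) = ((1/8)*10*(-70 - 100 + 170))*(-66) = ((1/8)*10*0)*(-66) = 0*(-66) = 0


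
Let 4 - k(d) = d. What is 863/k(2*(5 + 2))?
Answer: -863/10 ≈ -86.300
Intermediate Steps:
k(d) = 4 - d
863/k(2*(5 + 2)) = 863/(4 - 2*(5 + 2)) = 863/(4 - 2*7) = 863/(4 - 1*14) = 863/(4 - 14) = 863/(-10) = 863*(-1/10) = -863/10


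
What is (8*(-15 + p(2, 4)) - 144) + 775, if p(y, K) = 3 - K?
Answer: 503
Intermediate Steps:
(8*(-15 + p(2, 4)) - 144) + 775 = (8*(-15 + (3 - 1*4)) - 144) + 775 = (8*(-15 + (3 - 4)) - 144) + 775 = (8*(-15 - 1) - 144) + 775 = (8*(-16) - 144) + 775 = (-128 - 144) + 775 = -272 + 775 = 503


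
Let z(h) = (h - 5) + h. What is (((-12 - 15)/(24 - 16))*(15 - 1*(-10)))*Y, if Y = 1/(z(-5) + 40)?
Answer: -27/8 ≈ -3.3750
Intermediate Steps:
z(h) = -5 + 2*h (z(h) = (-5 + h) + h = -5 + 2*h)
Y = 1/25 (Y = 1/((-5 + 2*(-5)) + 40) = 1/((-5 - 10) + 40) = 1/(-15 + 40) = 1/25 ≈ 0.040000)
(((-12 - 15)/(24 - 16))*(15 - 1*(-10)))*Y = (((-12 - 15)/(24 - 16))*(15 - 1*(-10)))*(1/25) = ((-27/8)*(15 + 10))*(1/25) = (-27*⅛*25)*(1/25) = -27/8*25*(1/25) = -675/8*1/25 = -27/8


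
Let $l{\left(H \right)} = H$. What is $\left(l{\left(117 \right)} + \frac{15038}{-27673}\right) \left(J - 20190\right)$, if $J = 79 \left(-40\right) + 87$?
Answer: $- \frac{74969739889}{27673} \approx -2.7091 \cdot 10^{6}$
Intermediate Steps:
$J = -3073$ ($J = -3160 + 87 = -3073$)
$\left(l{\left(117 \right)} + \frac{15038}{-27673}\right) \left(J - 20190\right) = \left(117 + \frac{15038}{-27673}\right) \left(-3073 - 20190\right) = \left(117 + 15038 \left(- \frac{1}{27673}\right)\right) \left(-23263\right) = \left(117 - \frac{15038}{27673}\right) \left(-23263\right) = \frac{3222703}{27673} \left(-23263\right) = - \frac{74969739889}{27673}$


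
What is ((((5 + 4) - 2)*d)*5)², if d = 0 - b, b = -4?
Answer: 19600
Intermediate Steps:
d = 4 (d = 0 - 1*(-4) = 0 + 4 = 4)
((((5 + 4) - 2)*d)*5)² = ((((5 + 4) - 2)*4)*5)² = (((9 - 2)*4)*5)² = ((7*4)*5)² = (28*5)² = 140² = 19600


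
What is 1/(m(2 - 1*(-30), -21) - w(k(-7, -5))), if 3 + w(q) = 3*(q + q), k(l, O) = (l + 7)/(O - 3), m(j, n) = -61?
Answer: -1/58 ≈ -0.017241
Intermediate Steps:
k(l, O) = (7 + l)/(-3 + O)
w(q) = -3 + 6*q (w(q) = -3 + 3*(q + q) = -3 + 3*(2*q) = -3 + 6*q)
1/(m(2 - 1*(-30), -21) - w(k(-7, -5))) = 1/(-61 - (-3 + 6*((7 - 7)/(-3 - 5)))) = 1/(-61 - (-3 + 6*(0/(-8)))) = 1/(-61 - (-3 + 6*(-1/8*0))) = 1/(-61 - (-3 + 6*0)) = 1/(-61 - (-3 + 0)) = 1/(-61 - 1*(-3)) = 1/(-61 + 3) = 1/(-58) = -1/58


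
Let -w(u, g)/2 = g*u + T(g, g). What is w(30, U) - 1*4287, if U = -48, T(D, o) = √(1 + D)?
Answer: -1407 - 2*I*√47 ≈ -1407.0 - 13.711*I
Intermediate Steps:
w(u, g) = -2*√(1 + g) - 2*g*u (w(u, g) = -2*(g*u + √(1 + g)) = -2*(√(1 + g) + g*u) = -2*√(1 + g) - 2*g*u)
w(30, U) - 1*4287 = (-2*√(1 - 48) - 2*(-48)*30) - 1*4287 = (-2*I*√47 + 2880) - 4287 = (2880 - 2*I*√47) - 4287 = -1407 - 2*I*√47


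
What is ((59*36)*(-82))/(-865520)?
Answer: 21771/108190 ≈ 0.20123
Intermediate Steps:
((59*36)*(-82))/(-865520) = (2124*(-82))*(-1/865520) = -174168*(-1/865520) = 21771/108190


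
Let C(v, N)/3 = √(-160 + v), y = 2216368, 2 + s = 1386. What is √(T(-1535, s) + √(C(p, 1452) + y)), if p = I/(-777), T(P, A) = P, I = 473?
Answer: √(-102969335 + 259*√259*√(574039312 + I*√96964161))/259 ≈ 0.00093876 + 6.8009*I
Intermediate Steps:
s = 1384 (s = -2 + 1386 = 1384)
p = -473/777 (p = 473/(-777) = 473*(-1/777) = -473/777 ≈ -0.60875)
C(v, N) = 3*√(-160 + v)
√(T(-1535, s) + √(C(p, 1452) + y)) = √(-1535 + √(3*√(-160 - 473/777) + 2216368)) = √(-1535 + √(3*√(-124793/777) + 2216368)) = √(-1535 + √(3*(I*√96964161/777) + 2216368)) = √(-1535 + √(I*√96964161/259 + 2216368)) = √(-1535 + √(2216368 + I*√96964161/259))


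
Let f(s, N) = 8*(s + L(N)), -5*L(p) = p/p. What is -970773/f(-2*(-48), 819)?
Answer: -4853865/3832 ≈ -1266.7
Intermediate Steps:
L(p) = -1/5 (L(p) = -p/(5*p) = -1/5*1 = -1/5)
f(s, N) = -8/5 + 8*s (f(s, N) = 8*(s - 1/5) = 8*(-1/5 + s) = -8/5 + 8*s)
-970773/f(-2*(-48), 819) = -970773/(-8/5 + 8*(-2*(-48))) = -970773/(-8/5 + 8*96) = -970773/(-8/5 + 768) = -970773/3832/5 = -970773*5/3832 = -4853865/3832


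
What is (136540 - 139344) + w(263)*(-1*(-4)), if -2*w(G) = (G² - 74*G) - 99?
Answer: -102020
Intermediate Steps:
w(G) = 99/2 + 37*G - G²/2 (w(G) = -((G² - 74*G) - 99)/2 = -(-99 + G² - 74*G)/2 = 99/2 + 37*G - G²/2)
(136540 - 139344) + w(263)*(-1*(-4)) = (136540 - 139344) + (99/2 + 37*263 - ½*263²)*(-1*(-4)) = -2804 + (99/2 + 9731 - ½*69169)*4 = -2804 + (99/2 + 9731 - 69169/2)*4 = -2804 - 24804*4 = -2804 - 99216 = -102020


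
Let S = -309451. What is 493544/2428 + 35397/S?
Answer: 38160435107/187836757 ≈ 203.16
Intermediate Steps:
493544/2428 + 35397/S = 493544/2428 + 35397/(-309451) = 493544*(1/2428) + 35397*(-1/309451) = 123386/607 - 35397/309451 = 38160435107/187836757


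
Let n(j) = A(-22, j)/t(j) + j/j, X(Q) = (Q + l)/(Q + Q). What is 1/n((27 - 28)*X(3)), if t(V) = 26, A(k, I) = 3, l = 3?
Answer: 26/29 ≈ 0.89655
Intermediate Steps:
X(Q) = (3 + Q)/(2*Q) (X(Q) = (Q + 3)/(Q + Q) = (3 + Q)/((2*Q)) = (3 + Q)*(1/(2*Q)) = (3 + Q)/(2*Q))
n(j) = 29/26 (n(j) = 3/26 + j/j = 3*(1/26) + 1 = 3/26 + 1 = 29/26)
1/n((27 - 28)*X(3)) = 1/(29/26) = 26/29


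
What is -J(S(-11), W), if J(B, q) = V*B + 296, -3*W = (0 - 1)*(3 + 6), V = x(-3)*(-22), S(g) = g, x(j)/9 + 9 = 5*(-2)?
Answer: 41086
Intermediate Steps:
x(j) = -171 (x(j) = -81 + 9*(5*(-2)) = -81 + 9*(-10) = -81 - 90 = -171)
V = 3762 (V = -171*(-22) = 3762)
W = 3 (W = -(0 - 1)*(3 + 6)/3 = -(-1)*9/3 = -⅓*(-9) = 3)
J(B, q) = 296 + 3762*B (J(B, q) = 3762*B + 296 = 296 + 3762*B)
-J(S(-11), W) = -(296 + 3762*(-11)) = -(296 - 41382) = -1*(-41086) = 41086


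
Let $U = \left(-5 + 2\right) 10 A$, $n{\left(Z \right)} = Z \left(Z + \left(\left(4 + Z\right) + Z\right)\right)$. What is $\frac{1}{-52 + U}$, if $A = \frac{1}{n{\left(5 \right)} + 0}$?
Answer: $- \frac{19}{994} \approx -0.019115$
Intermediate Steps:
$n{\left(Z \right)} = Z \left(4 + 3 Z\right)$ ($n{\left(Z \right)} = Z \left(Z + \left(4 + 2 Z\right)\right) = Z \left(4 + 3 Z\right)$)
$A = \frac{1}{95}$ ($A = \frac{1}{5 \left(4 + 3 \cdot 5\right) + 0} = \frac{1}{5 \left(4 + 15\right) + 0} = \frac{1}{5 \cdot 19 + 0} = \frac{1}{95 + 0} = \frac{1}{95} \approx 0.010526$)
$U = - \frac{6}{19}$ ($U = \left(-5 + 2\right) 10 \cdot \frac{1}{95} = \left(-3\right) 10 \cdot \frac{1}{95} = \left(-30\right) \frac{1}{95} = - \frac{6}{19} \approx -0.31579$)
$\frac{1}{-52 + U} = \frac{1}{-52 - \frac{6}{19}} = \frac{1}{- \frac{994}{19}} = - \frac{19}{994}$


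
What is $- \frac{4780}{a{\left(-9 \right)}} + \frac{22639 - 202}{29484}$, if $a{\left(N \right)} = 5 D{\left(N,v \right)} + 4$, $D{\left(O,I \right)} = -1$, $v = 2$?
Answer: $\frac{1740197}{364} \approx 4780.8$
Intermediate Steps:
$a{\left(N \right)} = -1$ ($a{\left(N \right)} = 5 \left(-1\right) + 4 = -5 + 4 = -1$)
$- \frac{4780}{a{\left(-9 \right)}} + \frac{22639 - 202}{29484} = - \frac{4780}{-1} + \frac{22639 - 202}{29484} = \left(-4780\right) \left(-1\right) + 22437 \cdot \frac{1}{29484} = 4780 + \frac{277}{364} = \frac{1740197}{364}$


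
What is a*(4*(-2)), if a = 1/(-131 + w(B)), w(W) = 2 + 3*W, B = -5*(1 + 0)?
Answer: 1/18 ≈ 0.055556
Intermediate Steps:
B = -5 (B = -5*1 = -5)
a = -1/144 (a = 1/(-131 + (2 + 3*(-5))) = 1/(-131 + (2 - 15)) = 1/(-131 - 13) = 1/(-144) = -1/144 ≈ -0.0069444)
a*(4*(-2)) = -(-2)/36 = -1/144*(-8) = 1/18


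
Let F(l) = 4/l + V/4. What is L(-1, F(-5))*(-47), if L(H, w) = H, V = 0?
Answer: 47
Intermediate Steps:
F(l) = 4/l (F(l) = 4/l + 0/4 = 4/l + 0*(¼) = 4/l + 0 = 4/l)
L(-1, F(-5))*(-47) = -1*(-47) = 47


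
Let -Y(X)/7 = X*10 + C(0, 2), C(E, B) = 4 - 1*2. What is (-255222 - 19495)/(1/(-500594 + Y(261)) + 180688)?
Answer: -142544607526/93755028063 ≈ -1.5204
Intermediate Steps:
C(E, B) = 2 (C(E, B) = 4 - 2 = 2)
Y(X) = -14 - 70*X (Y(X) = -7*(X*10 + 2) = -7*(10*X + 2) = -7*(2 + 10*X) = -14 - 70*X)
(-255222 - 19495)/(1/(-500594 + Y(261)) + 180688) = (-255222 - 19495)/(1/(-500594 + (-14 - 70*261)) + 180688) = -274717/(1/(-500594 + (-14 - 18270)) + 180688) = -274717/(1/(-500594 - 18284) + 180688) = -274717/(1/(-518878) + 180688) = -274717/(-1/518878 + 180688) = -274717/93755028063/518878 = -274717*518878/93755028063 = -142544607526/93755028063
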